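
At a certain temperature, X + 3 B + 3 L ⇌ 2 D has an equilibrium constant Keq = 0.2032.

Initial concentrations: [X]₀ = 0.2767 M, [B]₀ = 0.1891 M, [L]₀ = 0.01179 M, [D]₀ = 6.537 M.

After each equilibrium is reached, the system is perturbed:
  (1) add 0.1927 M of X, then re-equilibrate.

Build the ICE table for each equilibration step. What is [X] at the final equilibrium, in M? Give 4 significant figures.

Q₀ = 1.3936e+10 vs Keq = 0.2032 ⇒ Q>K, reverse
Step 1:
                   X          B          L          D
  I           0.2767     0.1891    0.01179      6.537
  C           0.7165      2.149      2.149     -1.433
  E           0.9932      2.338      2.161      5.104
  solve Keq expr → x = -0.7165; check Q = 0.2032
Then add 0.1927 M of X.
Step 2:
                   X          B          L          D
  I            1.186      2.338      2.161      5.104
  C          -0.0182    -0.0546    -0.0546     0.0364
  E            1.168      2.284      2.107       5.14
  solve Keq expr → x = 0.0182; check Q = 0.2032

[X]_eq = 1.168 M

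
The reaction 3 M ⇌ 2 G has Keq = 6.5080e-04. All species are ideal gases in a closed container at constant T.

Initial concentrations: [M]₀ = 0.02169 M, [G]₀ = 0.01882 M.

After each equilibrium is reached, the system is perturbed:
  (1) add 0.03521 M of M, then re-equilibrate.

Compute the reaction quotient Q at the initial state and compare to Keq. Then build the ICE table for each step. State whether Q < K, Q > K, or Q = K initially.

Q₀ = 34.71 vs Keq = 6.5080e-04 ⇒ Q>K, reverse
Step 1:
                    M           G
  Initial     0.02169     0.01882
  Change      0.02781    -0.01854
  Equil        0.0495  2.8094e-04
  solve Keq expr → x = -0.00927; check Q = 6.5080e-04
Then add 0.03521 M of M.
Step 2:
                    M           G
  Initial     0.08471  2.8094e-04
  Change  -5.1345e-04  3.4230e-04
  Equil        0.0842  6.2324e-04
  solve Keq expr → x = 1.7115e-04; check Q = 6.5080e-04

Q₀ = 34.71; Q > K (proceeds reverse)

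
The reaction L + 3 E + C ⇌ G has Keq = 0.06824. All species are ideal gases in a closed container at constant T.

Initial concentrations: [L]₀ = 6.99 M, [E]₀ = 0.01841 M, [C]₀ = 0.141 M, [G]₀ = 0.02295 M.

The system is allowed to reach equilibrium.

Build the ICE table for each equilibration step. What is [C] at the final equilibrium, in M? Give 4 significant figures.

[C]_eq = 0.1639 M

Q₀ = 3732 vs Keq = 0.06824 ⇒ Q>K, reverse
Step 1:
                   L          E          C          G
  I             6.99    0.01841      0.141    0.02295
  C           0.0229    0.06869     0.0229    -0.0229
  E            7.013     0.0871     0.1639 5.1836e-05
  solve Keq expr → x = -0.0229; check Q = 0.06824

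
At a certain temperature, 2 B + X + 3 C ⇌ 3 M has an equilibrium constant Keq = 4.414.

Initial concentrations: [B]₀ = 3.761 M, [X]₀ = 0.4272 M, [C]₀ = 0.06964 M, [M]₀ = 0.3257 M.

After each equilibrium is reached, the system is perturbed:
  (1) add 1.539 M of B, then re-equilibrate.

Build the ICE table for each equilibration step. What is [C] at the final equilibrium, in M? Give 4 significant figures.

Q₀ = 16.93 vs Keq = 4.414 ⇒ Q>K, reverse
Step 1:
                    B           X           C           M
  I             3.761      0.4272     0.06964      0.3257
  C           0.01913    0.009566      0.0287     -0.0287
  E              3.78      0.4368     0.09834       0.297
  solve Keq expr → x = -0.009566; check Q = 4.414
Then add 1.539 M of B.
Step 2:
                    B           X           C           M
  I             5.319      0.4368     0.09834       0.297
  C          -0.01034   -0.005168     -0.0155      0.0155
  E             5.309      0.4316     0.08284      0.3125
  solve Keq expr → x = 0.005168; check Q = 4.414

[C]_eq = 0.08284 M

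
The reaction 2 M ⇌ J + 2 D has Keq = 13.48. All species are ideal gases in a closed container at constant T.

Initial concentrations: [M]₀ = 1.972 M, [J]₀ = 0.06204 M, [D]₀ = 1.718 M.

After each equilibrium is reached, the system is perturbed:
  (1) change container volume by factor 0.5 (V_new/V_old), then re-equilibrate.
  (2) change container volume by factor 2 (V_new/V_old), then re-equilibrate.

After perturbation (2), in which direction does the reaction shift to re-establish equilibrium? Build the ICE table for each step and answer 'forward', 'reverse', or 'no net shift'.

Q₀ = 0.04709 vs Keq = 13.48 ⇒ Q<K, forward
Step 1:
                  M         J         D
  Initial     1.972   0.06204     1.718
  Change     -1.285    0.6427     1.285
  Equil      0.6867    0.7047     3.003
  solve Keq expr → x = 0.6427; check Q = 13.48
Then change container volume by factor 0.5 (V_new/V_old).
Step 2:
                  M         J         D
  Initial     1.373     1.409     6.007
  Change      0.343   -0.1715    -0.343
  Equil       1.716     1.238     5.664
  solve Keq expr → x = -0.1715; check Q = 13.48
Then change container volume by factor 2 (V_new/V_old).
Step 3:
                  M         J         D
  Initial    0.8582     0.619     2.832
  Change    -0.1715   0.08574    0.1715
  Equil      0.6867    0.7047     3.003
  solve Keq expr → x = 0.08574; check Q = 13.48

Direction: forward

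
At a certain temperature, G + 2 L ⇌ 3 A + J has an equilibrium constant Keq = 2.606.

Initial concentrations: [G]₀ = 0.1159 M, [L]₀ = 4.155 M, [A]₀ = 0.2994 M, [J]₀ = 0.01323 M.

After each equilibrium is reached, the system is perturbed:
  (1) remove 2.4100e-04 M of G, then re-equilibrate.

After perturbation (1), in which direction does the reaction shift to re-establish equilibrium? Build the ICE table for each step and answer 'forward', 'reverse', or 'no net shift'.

Q₀ = 1.7746e-04 vs Keq = 2.606 ⇒ Q<K, forward
Step 1:
                  G         L         A         J
  init       0.1159     4.155    0.2994   0.01323
  Δ          -0.115   -0.2301    0.3451     0.115
  eq      8.5554e-04     3.925    0.6445    0.1283
  solve Keq expr → x = 0.115; check Q = 2.606
Then remove 2.4100e-04 M of G.
Step 2:
                  G         L         A         J
  init    6.1454e-04     3.925    0.6445    0.1283
  Δ       2.3640e-04 4.7280e-04 -7.0921e-04 -2.3640e-04
  eq      8.5095e-04     3.925    0.6438     0.128
  solve Keq expr → x = -2.3640e-04; check Q = 2.606

Direction: reverse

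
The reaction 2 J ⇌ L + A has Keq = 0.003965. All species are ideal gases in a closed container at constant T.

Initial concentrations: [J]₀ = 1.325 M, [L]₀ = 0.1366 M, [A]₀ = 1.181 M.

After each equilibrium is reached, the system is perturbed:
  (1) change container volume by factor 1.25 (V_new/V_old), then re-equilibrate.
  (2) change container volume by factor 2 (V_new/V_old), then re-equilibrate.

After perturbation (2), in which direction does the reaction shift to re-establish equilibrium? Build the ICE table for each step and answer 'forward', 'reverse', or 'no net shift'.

Q₀ = 0.09189 vs Keq = 0.003965 ⇒ Q>K, reverse
Step 1:
                    J           L           A
  init          1.325      0.1366       1.181
  Δ            0.2544     -0.1272     -0.1272
  eq            1.579    0.009386       1.054
  solve Keq expr → x = -0.1272; check Q = 0.003965
Then change container volume by factor 1.25 (V_new/V_old).
Step 2:
                    J           L           A
  init          1.264    0.007509       0.843
  Δ                 0           0           0
  eq            1.264    0.007509       0.843
  solve Keq expr → x = 0; check Q = 0.003965
Then change container volume by factor 2 (V_new/V_old).
Step 3:
                    J           L           A
  init         0.6318    0.003754      0.4215
  Δ                 0           0           0
  eq           0.6318    0.003754      0.4215
  solve Keq expr → x = 0; check Q = 0.003965

Direction: no net shift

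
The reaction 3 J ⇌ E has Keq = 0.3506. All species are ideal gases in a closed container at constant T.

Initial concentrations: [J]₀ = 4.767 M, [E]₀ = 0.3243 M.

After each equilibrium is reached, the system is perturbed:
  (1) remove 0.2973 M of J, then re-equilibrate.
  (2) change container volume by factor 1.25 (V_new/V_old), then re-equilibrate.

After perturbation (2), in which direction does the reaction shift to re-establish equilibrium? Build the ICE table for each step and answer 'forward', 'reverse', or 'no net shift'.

Direction: reverse

Q₀ = 0.002994 vs Keq = 0.3506 ⇒ Q<K, forward
Step 1:
                    J           E
  I             4.767      0.3243
  C            -3.186       1.062
  E             1.581       1.386
  solve Keq expr → x = 1.062; check Q = 0.3506
Then remove 0.2973 M of J.
Step 2:
                    J           E
  I             1.284       1.386
  C            0.2632    -0.08774
  E             1.547       1.298
  solve Keq expr → x = -0.08774; check Q = 0.3506
Then change container volume by factor 1.25 (V_new/V_old).
Step 3:
                    J           E
  I             1.238       1.039
  C            0.1717    -0.05722
  E             1.409      0.9816
  solve Keq expr → x = -0.05722; check Q = 0.3506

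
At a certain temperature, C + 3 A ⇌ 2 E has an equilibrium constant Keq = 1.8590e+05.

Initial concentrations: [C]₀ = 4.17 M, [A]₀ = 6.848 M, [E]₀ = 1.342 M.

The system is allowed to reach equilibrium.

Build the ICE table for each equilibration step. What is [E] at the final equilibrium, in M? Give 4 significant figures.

[E]_eq = 5.877 M

Q₀ = 0.001345 vs Keq = 1.8590e+05 ⇒ Q<K, forward
Step 1:
                    C           A           E
  Initial        4.17       6.848       1.342
  Change       -2.267      -6.802       4.535
  Equil         1.903     0.04605       5.877
  solve Keq expr → x = 2.267; check Q = 1.8590e+05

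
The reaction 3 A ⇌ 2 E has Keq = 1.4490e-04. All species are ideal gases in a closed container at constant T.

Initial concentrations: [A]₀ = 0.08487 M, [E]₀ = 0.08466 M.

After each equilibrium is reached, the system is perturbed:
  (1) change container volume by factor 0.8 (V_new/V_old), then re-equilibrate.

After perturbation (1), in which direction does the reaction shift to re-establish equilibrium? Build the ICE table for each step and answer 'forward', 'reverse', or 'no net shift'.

Q₀ = 11.72 vs Keq = 1.4490e-04 ⇒ Q>K, reverse
Step 1:
                    A           E
  init        0.08487     0.08466
  Δ            0.1253     -0.0835
  eq           0.2101    0.001159
  solve Keq expr → x = -0.04175; check Q = 1.4490e-04
Then change container volume by factor 0.8 (V_new/V_old).
Step 2:
                    A           E
  init         0.2627    0.001449
  Δ       -2.5308e-04  1.6872e-04
  eq           0.2624    0.001618
  solve Keq expr → x = 8.4361e-05; check Q = 1.4490e-04

Direction: forward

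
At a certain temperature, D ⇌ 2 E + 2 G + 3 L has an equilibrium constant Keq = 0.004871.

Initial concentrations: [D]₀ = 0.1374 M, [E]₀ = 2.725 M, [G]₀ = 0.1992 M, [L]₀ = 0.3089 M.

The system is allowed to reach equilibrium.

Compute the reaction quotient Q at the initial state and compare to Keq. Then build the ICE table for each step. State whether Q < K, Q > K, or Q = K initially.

Q₀ = 0.06321; Q > K (proceeds reverse)

Q₀ = 0.06321 vs Keq = 0.004871 ⇒ Q>K, reverse
Step 1:
                    D           E           G           L
  I            0.1374       2.725      0.1992      0.3089
  C           0.03706    -0.07412    -0.07412     -0.1112
  E            0.1745       2.651      0.1251      0.1977
  solve Keq expr → x = -0.03706; check Q = 0.004871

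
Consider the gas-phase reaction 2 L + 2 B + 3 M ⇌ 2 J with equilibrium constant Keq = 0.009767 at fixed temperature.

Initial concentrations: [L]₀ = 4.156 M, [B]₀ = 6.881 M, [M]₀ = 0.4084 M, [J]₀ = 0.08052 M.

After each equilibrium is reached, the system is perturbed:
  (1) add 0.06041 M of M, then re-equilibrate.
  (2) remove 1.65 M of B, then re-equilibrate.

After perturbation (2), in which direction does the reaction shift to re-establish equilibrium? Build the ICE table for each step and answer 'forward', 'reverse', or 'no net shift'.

Q₀ = 1.1638e-04 vs Keq = 0.009767 ⇒ Q<K, forward
Step 1:
                   L          B          M          J
  I            4.156      6.881     0.4084    0.08052
  C          -0.1442    -0.1442    -0.2164     0.1442
  E            4.012      6.737      0.192     0.2248
  solve Keq expr → x = 0.07212; check Q = 0.009767
Then add 0.06041 M of M.
Step 2:
                   L          B          M          J
  I            4.012      6.737     0.2524     0.2248
  C         -0.02858   -0.02858   -0.04287    0.02858
  E            3.983      6.708     0.2096     0.2533
  solve Keq expr → x = 0.01429; check Q = 0.009767
Then remove 1.65 M of B.
Step 3:
                   L          B          M          J
  I            3.983      5.058     0.2096     0.2533
  C          0.01932    0.01932    0.02899   -0.01932
  E            4.002      5.077     0.2386      0.234
  solve Keq expr → x = -0.009662; check Q = 0.009767

Direction: reverse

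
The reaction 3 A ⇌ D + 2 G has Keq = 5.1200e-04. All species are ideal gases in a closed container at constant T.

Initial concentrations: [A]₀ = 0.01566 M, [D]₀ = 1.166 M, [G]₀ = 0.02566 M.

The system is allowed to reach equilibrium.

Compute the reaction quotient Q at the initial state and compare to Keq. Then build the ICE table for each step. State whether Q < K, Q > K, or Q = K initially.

Q₀ = 199.9; Q > K (proceeds reverse)

Q₀ = 199.9 vs Keq = 5.1200e-04 ⇒ Q>K, reverse
Step 1:
                   A          D          G
  init       0.01566      1.166    0.02566
  Δ           0.0381    -0.0127    -0.0254
  eq         0.05376      1.153 2.6261e-04
  solve Keq expr → x = -0.0127; check Q = 5.1200e-04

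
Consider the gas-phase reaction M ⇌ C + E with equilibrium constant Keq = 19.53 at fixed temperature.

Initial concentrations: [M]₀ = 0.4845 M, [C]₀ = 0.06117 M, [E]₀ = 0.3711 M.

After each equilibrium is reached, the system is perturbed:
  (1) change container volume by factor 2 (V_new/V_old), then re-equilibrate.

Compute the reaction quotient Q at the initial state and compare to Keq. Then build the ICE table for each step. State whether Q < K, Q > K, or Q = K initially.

Q₀ = 0.04685; Q < K (proceeds forward)

Q₀ = 0.04685 vs Keq = 19.53 ⇒ Q<K, forward
Step 1:
                    M           C           E
  I            0.4845     0.06117      0.3711
  C           -0.4622      0.4622      0.4622
  E           0.02233      0.5233      0.8333
  solve Keq expr → x = 0.4622; check Q = 19.53
Then change container volume by factor 2 (V_new/V_old).
Step 2:
                    M           C           E
  I           0.01116      0.2617      0.4166
  C         -0.005393    0.005393    0.005393
  E          0.005771      0.2671       0.422
  solve Keq expr → x = 0.005393; check Q = 19.53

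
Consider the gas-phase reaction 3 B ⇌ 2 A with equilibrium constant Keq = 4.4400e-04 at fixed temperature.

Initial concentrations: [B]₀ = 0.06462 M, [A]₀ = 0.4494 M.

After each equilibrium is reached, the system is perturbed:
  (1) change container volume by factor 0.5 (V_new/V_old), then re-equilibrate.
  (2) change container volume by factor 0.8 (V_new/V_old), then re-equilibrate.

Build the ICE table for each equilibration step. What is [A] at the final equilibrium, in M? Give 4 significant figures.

Q₀ = 748.5 vs Keq = 4.4400e-04 ⇒ Q>K, reverse
Step 1:
                    B           A
  I           0.06462      0.4494
  C            0.6548     -0.4365
  E            0.7194     0.01286
  solve Keq expr → x = -0.2183; check Q = 4.4400e-04
Then change container volume by factor 0.5 (V_new/V_old).
Step 2:
                    B           A
  I             1.439     0.02572
  C          -0.01512     0.01008
  E             1.424      0.0358
  solve Keq expr → x = 0.00504; check Q = 4.4400e-04
Then change container volume by factor 0.8 (V_new/V_old).
Step 3:
                    B           A
  I              1.78     0.04475
  C         -0.007451    0.004968
  E             1.772     0.04971
  solve Keq expr → x = 0.002484; check Q = 4.4400e-04

[A]_eq = 0.04971 M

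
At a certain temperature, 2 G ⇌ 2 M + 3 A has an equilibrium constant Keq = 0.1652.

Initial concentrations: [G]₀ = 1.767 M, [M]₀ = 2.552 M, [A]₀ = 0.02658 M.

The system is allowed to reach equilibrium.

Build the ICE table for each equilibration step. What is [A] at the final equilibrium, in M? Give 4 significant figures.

[A]_eq = 0.3697 M

Q₀ = 3.9170e-05 vs Keq = 0.1652 ⇒ Q<K, forward
Step 1:
                  G         M         A
  I           1.767     2.552   0.02658
  C         -0.2288    0.2288    0.3432
  E           1.538     2.781    0.3697
  solve Keq expr → x = 0.1144; check Q = 0.1652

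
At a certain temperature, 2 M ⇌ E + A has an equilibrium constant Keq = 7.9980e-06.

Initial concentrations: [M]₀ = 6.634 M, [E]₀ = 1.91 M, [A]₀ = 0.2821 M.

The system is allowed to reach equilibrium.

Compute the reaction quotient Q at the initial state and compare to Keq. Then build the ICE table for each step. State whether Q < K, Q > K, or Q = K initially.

Q₀ = 0.01224 vs Keq = 7.9980e-06 ⇒ Q>K, reverse
Step 1:
                   M          E          A
  I            6.634       1.91     0.2821
  C           0.5637    -0.2818    -0.2818
  E            7.198      1.628 2.5449e-04
  solve Keq expr → x = -0.2818; check Q = 7.9980e-06

Q₀ = 0.01224; Q > K (proceeds reverse)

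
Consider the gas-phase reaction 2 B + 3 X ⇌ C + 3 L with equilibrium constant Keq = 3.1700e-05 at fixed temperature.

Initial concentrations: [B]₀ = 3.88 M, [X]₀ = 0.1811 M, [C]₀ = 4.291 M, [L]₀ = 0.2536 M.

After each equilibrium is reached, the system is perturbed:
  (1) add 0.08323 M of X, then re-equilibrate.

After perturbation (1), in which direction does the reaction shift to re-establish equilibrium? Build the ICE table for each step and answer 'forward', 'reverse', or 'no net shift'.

Direction: forward

Q₀ = 0.7827 vs Keq = 3.1700e-05 ⇒ Q>K, reverse
Step 1:
                   B          X          C          L
  Initial       3.88     0.1811      4.291     0.2536
  Change      0.1554      0.233   -0.07768     -0.233
  Equil        4.035     0.4141      4.213    0.02057
  solve Keq expr → x = -0.07768; check Q = 3.1700e-05
Then add 0.08323 M of X.
Step 2:
                   B          X          C          L
  Initial      4.035     0.4974      4.213    0.02057
  Change   -0.002617  -0.003926   0.001309   0.003926
  Equil        4.033     0.4934      4.215    0.02449
  solve Keq expr → x = 0.001309; check Q = 3.1700e-05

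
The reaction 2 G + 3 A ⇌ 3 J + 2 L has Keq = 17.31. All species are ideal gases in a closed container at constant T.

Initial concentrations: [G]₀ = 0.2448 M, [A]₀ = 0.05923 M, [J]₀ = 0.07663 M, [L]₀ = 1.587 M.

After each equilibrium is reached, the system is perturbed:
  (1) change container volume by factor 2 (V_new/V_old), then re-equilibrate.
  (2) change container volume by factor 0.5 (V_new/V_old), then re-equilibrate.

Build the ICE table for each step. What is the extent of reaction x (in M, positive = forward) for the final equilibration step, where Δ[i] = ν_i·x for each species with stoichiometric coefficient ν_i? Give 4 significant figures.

x = 0 M

Q₀ = 91.01 vs Keq = 17.31 ⇒ Q>K, reverse
Step 1:
                  G         A         J         L
  Initial    0.2448   0.05923   0.07663     1.587
  Change    0.01165   0.01747  -0.01747  -0.01165
  Equil      0.2564    0.0767   0.05916     1.575
  solve Keq expr → x = -0.005825; check Q = 17.31
Then change container volume by factor 2 (V_new/V_old).
Step 2:
                  G         A         J         L
  Initial    0.1282   0.03835   0.02958    0.7877
  Change          0         0         0         0
  Equil      0.1282   0.03835   0.02958    0.7877
  solve Keq expr → x = 0; check Q = 17.31
Then change container volume by factor 0.5 (V_new/V_old).
Step 3:
                  G         A         J         L
  Initial    0.2564    0.0767   0.05916     1.575
  Change          0         0         0         0
  Equil      0.2564    0.0767   0.05916     1.575
  solve Keq expr → x = 0; check Q = 17.31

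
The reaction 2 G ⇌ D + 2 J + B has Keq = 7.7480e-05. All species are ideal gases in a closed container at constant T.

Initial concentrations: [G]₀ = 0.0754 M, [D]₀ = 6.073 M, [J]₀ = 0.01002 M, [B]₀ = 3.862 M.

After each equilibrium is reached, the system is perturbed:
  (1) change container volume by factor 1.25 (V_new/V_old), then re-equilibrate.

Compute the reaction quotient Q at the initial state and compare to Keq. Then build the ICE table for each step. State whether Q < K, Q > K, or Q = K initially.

Q₀ = 0.4142 vs Keq = 7.7480e-05 ⇒ Q>K, reverse
Step 1:
                  G         D         J         B
  Initial    0.0754     6.073   0.01002     3.862
  Change   0.009865 -0.004932 -0.009865 -0.004932
  Equil     0.08526     6.068 1.5514e-04     3.857
  solve Keq expr → x = -0.004932; check Q = 7.7480e-05
Then change container volume by factor 1.25 (V_new/V_old).
Step 2:
                  G         D         J         B
  Initial   0.06821     4.854 1.2411e-04     3.086
  Change  -3.0956e-05 1.5478e-05 3.0956e-05 1.5478e-05
  Equil     0.06818     4.854 1.5506e-04     3.086
  solve Keq expr → x = 1.5478e-05; check Q = 7.7480e-05

Q₀ = 0.4142; Q > K (proceeds reverse)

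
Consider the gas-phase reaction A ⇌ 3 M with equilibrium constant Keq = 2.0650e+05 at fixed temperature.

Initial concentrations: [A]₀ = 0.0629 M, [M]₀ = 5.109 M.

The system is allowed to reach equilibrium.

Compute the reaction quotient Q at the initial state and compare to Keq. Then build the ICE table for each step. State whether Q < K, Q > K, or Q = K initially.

Q₀ = 2120; Q < K (proceeds forward)

Q₀ = 2120 vs Keq = 2.0650e+05 ⇒ Q<K, forward
Step 1:
                   A          M
  init        0.0629      5.109
  Δ         -0.06218     0.1865
  eq      7.1914e-04      5.296
  solve Keq expr → x = 0.06218; check Q = 2.0650e+05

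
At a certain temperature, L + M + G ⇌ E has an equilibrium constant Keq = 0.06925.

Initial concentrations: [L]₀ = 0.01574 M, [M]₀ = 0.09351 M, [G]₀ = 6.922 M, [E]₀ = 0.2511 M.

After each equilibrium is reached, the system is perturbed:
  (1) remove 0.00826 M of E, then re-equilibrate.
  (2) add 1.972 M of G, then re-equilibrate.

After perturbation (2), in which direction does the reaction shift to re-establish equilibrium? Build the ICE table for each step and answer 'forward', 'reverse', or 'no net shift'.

Direction: forward

Q₀ = 24.65 vs Keq = 0.06925 ⇒ Q>K, reverse
Step 1:
                    L           M           G           E
  Initial     0.01574     0.09351       6.922      0.2511
  Change       0.2157      0.2157      0.2157     -0.2157
  Equil        0.2315      0.3092       7.138     0.03538
  solve Keq expr → x = -0.2157; check Q = 0.06925
Then remove 0.00826 M of E.
Step 2:
                    L           M           G           E
  Initial      0.2315      0.3092       7.138     0.02712
  Change     -0.00651    -0.00651    -0.00651     0.00651
  Equil         0.225      0.3027       7.131     0.03363
  solve Keq expr → x = 0.00651; check Q = 0.06925
Then add 1.972 M of G.
Step 3:
                    L           M           G           E
  Initial       0.225      0.3027       9.103     0.03363
  Change    -0.006978   -0.006978   -0.006978    0.006978
  Equil         0.218      0.2957       9.096     0.04061
  solve Keq expr → x = 0.006978; check Q = 0.06925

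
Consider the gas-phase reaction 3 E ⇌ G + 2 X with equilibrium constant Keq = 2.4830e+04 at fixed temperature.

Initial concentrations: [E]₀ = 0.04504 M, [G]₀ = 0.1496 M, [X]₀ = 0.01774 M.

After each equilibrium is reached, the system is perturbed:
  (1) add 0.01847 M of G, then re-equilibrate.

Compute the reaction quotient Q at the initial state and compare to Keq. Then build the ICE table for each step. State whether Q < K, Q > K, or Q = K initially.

Q₀ = 0.5153 vs Keq = 2.4830e+04 ⇒ Q<K, forward
Step 1:
                    E           G           X
  I           0.04504      0.1496     0.01774
  C          -0.04263     0.01421     0.02842
  E          0.002413      0.1638     0.04616
  solve Keq expr → x = 0.01421; check Q = 2.4830e+04
Then add 0.01847 M of G.
Step 2:
                    E           G           X
  I          0.002413      0.1823     0.04616
  C        8.5309e-05 -2.8436e-05 -5.6873e-05
  E          0.002499      0.1823      0.0461
  solve Keq expr → x = -2.8436e-05; check Q = 2.4830e+04

Q₀ = 0.5153; Q < K (proceeds forward)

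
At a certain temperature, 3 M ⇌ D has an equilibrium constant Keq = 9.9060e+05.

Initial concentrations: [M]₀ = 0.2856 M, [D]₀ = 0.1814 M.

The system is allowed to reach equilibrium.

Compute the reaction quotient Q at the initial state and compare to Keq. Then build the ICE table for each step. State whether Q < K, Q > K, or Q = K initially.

Q₀ = 7.787; Q < K (proceeds forward)

Q₀ = 7.787 vs Keq = 9.9060e+05 ⇒ Q<K, forward
Step 1:
                    M           D
  init         0.2856      0.1814
  Δ           -0.2791     0.09303
  eq         0.006519      0.2744
  solve Keq expr → x = 0.09303; check Q = 9.9060e+05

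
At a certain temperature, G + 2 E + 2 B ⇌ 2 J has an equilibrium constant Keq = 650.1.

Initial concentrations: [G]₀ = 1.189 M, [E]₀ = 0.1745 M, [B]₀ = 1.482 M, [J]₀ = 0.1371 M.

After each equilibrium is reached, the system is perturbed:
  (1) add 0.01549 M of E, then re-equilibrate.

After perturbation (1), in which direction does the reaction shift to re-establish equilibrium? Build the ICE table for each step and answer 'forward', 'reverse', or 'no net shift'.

Direction: forward

Q₀ = 0.2364 vs Keq = 650.1 ⇒ Q<K, forward
Step 1:
                    G           E           B           J
  Initial       1.189      0.1745       1.482      0.1371
  Change     -0.08296     -0.1659     -0.1659      0.1659
  Equil         1.106    0.008586       1.316       0.303
  solve Keq expr → x = 0.08296; check Q = 650.1
Then add 0.01549 M of E.
Step 2:
                    G           E           B           J
  Initial       1.106     0.02408       1.316       0.303
  Change    -0.007466    -0.01493    -0.01493     0.01493
  Equil         1.099    0.009144       1.301      0.3179
  solve Keq expr → x = 0.007466; check Q = 650.1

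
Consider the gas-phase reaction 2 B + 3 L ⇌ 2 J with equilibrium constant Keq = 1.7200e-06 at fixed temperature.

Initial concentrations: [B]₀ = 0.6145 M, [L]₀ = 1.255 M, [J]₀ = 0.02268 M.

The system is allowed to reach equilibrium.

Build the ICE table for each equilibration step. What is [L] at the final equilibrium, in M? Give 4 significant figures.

[L]_eq = 1.287 M

Q₀ = 6.8915e-04 vs Keq = 1.7200e-06 ⇒ Q>K, reverse
Step 1:
                    B           L           J
  init         0.6145       1.255     0.02268
  Δ           0.02146     0.03219    -0.02146
  eq            0.636       1.287    0.001218
  solve Keq expr → x = -0.01073; check Q = 1.7200e-06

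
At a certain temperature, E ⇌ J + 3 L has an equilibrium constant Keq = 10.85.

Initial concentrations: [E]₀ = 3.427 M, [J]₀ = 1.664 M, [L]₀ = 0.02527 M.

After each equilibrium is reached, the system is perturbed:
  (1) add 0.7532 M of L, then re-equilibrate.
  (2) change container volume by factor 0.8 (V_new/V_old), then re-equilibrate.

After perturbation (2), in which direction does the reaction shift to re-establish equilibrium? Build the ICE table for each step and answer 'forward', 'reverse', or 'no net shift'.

Direction: reverse

Q₀ = 7.8353e-06 vs Keq = 10.85 ⇒ Q<K, forward
Step 1:
                    E           J           L
  init          3.427       1.664     0.02527
  Δ           -0.7545      0.7545       2.263
  eq            2.673       2.418       2.289
  solve Keq expr → x = 0.7545; check Q = 10.85
Then add 0.7532 M of L.
Step 2:
                    E           J           L
  init          2.673       2.418       3.042
  Δ             0.208      -0.208     -0.6239
  eq             2.88       2.211       2.418
  solve Keq expr → x = -0.208; check Q = 10.85
Then change container volume by factor 0.8 (V_new/V_old).
Step 3:
                    E           J           L
  init          3.601       2.763       3.023
  Δ            0.1713     -0.1713     -0.5138
  eq            3.772       2.592       2.509
  solve Keq expr → x = -0.1713; check Q = 10.85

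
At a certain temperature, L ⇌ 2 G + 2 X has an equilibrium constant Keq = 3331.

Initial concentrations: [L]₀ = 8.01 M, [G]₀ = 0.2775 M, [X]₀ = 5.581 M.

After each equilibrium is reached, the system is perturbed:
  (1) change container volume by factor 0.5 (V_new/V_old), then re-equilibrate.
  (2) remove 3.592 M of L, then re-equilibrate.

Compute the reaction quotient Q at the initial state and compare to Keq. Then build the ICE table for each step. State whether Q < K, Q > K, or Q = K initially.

Q₀ = 0.2994; Q < K (proceeds forward)

Q₀ = 0.2994 vs Keq = 3331 ⇒ Q<K, forward
Step 1:
                  L         G         X
  init         8.01    0.2775     5.581
  Δ          -4.054     8.108     8.108
  eq          3.956     8.386     13.69
  solve Keq expr → x = 4.054; check Q = 3331
Then change container volume by factor 0.5 (V_new/V_old).
Step 2:
                  L         G         X
  init        7.912     16.77     27.38
  Δ           3.561    -7.121    -7.121
  eq          11.47      9.65     20.26
  solve Keq expr → x = -3.561; check Q = 3331
Then remove 3.592 M of L.
Step 3:
                  L         G         X
  init         7.88      9.65     20.26
  Δ          0.4924   -0.9848   -0.9848
  eq          8.373     8.665     19.27
  solve Keq expr → x = -0.4924; check Q = 3331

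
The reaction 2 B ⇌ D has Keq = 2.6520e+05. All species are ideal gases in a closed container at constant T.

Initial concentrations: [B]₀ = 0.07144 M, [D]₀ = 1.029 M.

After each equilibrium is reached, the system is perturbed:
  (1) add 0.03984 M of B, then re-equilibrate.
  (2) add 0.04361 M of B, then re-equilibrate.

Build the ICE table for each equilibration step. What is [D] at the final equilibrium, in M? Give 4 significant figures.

[D]_eq = 1.105 M

Q₀ = 201.6 vs Keq = 2.6520e+05 ⇒ Q<K, forward
Step 1:
                    B           D
  init        0.07144       1.029
  Δ          -0.06944     0.03472
  eq         0.002003       1.064
  solve Keq expr → x = 0.03472; check Q = 2.6520e+05
Then add 0.03984 M of B.
Step 2:
                    B           D
  init        0.04184       1.064
  Δ          -0.03982     0.01991
  eq         0.002021       1.084
  solve Keq expr → x = 0.01991; check Q = 2.6520e+05
Then add 0.04361 M of B.
Step 3:
                    B           D
  init        0.04563       1.084
  Δ          -0.04359     0.02179
  eq         0.002042       1.105
  solve Keq expr → x = 0.02179; check Q = 2.6520e+05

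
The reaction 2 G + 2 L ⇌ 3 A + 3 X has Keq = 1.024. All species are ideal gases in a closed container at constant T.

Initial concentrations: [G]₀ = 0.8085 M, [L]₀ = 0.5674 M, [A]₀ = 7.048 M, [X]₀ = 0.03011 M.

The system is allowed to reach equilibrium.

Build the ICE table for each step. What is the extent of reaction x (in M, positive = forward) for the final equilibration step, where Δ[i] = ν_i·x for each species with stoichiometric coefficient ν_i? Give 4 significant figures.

Q₀ = 0.04541 vs Keq = 1.024 ⇒ Q<K, forward
Step 1:
                   G          L          A          X
  init        0.8085     0.5674      7.048    0.03011
  Δ          -0.0326    -0.0326     0.0489     0.0489
  eq          0.7759     0.5348      7.097    0.07901
  solve Keq expr → x = 0.0163; check Q = 1.024

x = 0.0163 M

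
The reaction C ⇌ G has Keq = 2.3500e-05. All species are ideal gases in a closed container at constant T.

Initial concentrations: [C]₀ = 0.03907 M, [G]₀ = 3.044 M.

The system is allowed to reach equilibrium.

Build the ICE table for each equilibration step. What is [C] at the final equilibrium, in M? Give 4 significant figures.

[C]_eq = 3.083 M

Q₀ = 77.91 vs Keq = 2.3500e-05 ⇒ Q>K, reverse
Step 1:
                   C          G
  init       0.03907      3.044
  Δ            3.044     -3.044
  eq           3.083 7.2450e-05
  solve Keq expr → x = -3.044; check Q = 2.3500e-05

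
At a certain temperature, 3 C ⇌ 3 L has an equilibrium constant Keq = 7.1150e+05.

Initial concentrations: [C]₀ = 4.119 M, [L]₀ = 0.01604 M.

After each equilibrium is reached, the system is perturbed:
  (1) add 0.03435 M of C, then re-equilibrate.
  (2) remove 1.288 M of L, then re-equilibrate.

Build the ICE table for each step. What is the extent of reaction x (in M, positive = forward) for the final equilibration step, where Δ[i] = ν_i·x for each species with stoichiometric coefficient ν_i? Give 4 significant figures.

x = 0.004756 M

Q₀ = 5.9052e-08 vs Keq = 7.1150e+05 ⇒ Q<K, forward
Step 1:
                  C         L
  init        4.119   0.01604
  Δ          -4.073     4.073
  eq        0.04581     4.089
  solve Keq expr → x = 1.358; check Q = 7.1150e+05
Then add 0.03435 M of C.
Step 2:
                  C         L
  init      0.08016     4.089
  Δ        -0.03397   0.03397
  eq        0.04619     4.123
  solve Keq expr → x = 0.01132; check Q = 7.1150e+05
Then remove 1.288 M of L.
Step 3:
                  C         L
  init      0.04619     2.835
  Δ        -0.01427   0.01427
  eq        0.03192     2.849
  solve Keq expr → x = 0.004756; check Q = 7.1150e+05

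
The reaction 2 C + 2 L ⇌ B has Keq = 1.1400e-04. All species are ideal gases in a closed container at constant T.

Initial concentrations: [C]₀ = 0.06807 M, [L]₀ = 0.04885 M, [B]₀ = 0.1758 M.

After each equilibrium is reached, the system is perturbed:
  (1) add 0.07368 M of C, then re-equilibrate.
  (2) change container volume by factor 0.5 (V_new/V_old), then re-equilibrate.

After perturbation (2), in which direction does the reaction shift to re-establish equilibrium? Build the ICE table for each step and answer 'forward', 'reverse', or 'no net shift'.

Direction: forward

Q₀ = 1.5899e+04 vs Keq = 1.1400e-04 ⇒ Q>K, reverse
Step 1:
                    C           L           B
  Initial     0.06807     0.04885      0.1758
  Change       0.3516      0.3516     -0.1758
  Equil        0.4197      0.4004  3.2195e-06
  solve Keq expr → x = -0.1758; check Q = 1.1400e-04
Then add 0.07368 M of C.
Step 2:
                    C           L           B
  Initial      0.4933      0.4004  3.2195e-06
  Change  -2.4593e-06 -2.4593e-06  1.2296e-06
  Equil        0.4933      0.4004  4.4491e-06
  solve Keq expr → x = 1.2296e-06; check Q = 1.1400e-04
Then change container volume by factor 0.5 (V_new/V_old).
Step 3:
                    C           L           B
  Initial      0.9867      0.8009  8.8983e-06
  Change  -1.2450e-04 -1.2450e-04  6.2248e-05
  Equil        0.9866      0.8008  7.1146e-05
  solve Keq expr → x = 6.2248e-05; check Q = 1.1400e-04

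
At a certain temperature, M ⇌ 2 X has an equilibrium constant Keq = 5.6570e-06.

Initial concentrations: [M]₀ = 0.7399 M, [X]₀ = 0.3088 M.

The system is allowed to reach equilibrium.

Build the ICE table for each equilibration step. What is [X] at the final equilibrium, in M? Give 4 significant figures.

Q₀ = 0.1289 vs Keq = 5.6570e-06 ⇒ Q>K, reverse
Step 1:
                  M         X
  init       0.7399    0.3088
  Δ          0.1533   -0.3066
  eq         0.8932  0.002248
  solve Keq expr → x = -0.1533; check Q = 5.6570e-06

[X]_eq = 0.002248 M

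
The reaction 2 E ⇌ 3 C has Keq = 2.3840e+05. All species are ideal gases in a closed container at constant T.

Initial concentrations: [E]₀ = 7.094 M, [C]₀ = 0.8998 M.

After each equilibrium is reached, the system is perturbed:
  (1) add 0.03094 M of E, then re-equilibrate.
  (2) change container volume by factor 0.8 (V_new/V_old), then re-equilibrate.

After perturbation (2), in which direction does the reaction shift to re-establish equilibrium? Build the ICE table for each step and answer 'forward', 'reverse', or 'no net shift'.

Direction: reverse

Q₀ = 0.01448 vs Keq = 2.3840e+05 ⇒ Q<K, forward
Step 1:
                  E         C
  init        7.094    0.8998
  Δ          -7.015     10.52
  eq        0.07906     11.42
  solve Keq expr → x = 3.507; check Q = 2.3840e+05
Then add 0.03094 M of E.
Step 2:
                  E         C
  init         0.11     11.42
  Δ        -0.03047    0.0457
  eq        0.07954     11.47
  solve Keq expr → x = 0.01523; check Q = 2.3840e+05
Then change container volume by factor 0.8 (V_new/V_old).
Step 3:
                  E         C
  init      0.09942     14.33
  Δ         0.01153   -0.0173
  eq          0.111     14.32
  solve Keq expr → x = -0.005767; check Q = 2.3840e+05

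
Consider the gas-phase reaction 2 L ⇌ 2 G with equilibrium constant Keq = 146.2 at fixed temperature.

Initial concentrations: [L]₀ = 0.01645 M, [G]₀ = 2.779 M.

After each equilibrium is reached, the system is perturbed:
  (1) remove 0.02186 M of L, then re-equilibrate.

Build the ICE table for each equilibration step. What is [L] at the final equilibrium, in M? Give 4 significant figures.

Q₀ = 2.8539e+04 vs Keq = 146.2 ⇒ Q>K, reverse
Step 1:
                    L           G
  I           0.01645       2.779
  C            0.1971     -0.1971
  E            0.2135       2.582
  solve Keq expr → x = -0.09854; check Q = 146.2
Then remove 0.02186 M of L.
Step 2:
                    L           G
  I            0.1917       2.582
  C           0.02019    -0.02019
  E            0.2119       2.562
  solve Keq expr → x = -0.0101; check Q = 146.2

[L]_eq = 0.2119 M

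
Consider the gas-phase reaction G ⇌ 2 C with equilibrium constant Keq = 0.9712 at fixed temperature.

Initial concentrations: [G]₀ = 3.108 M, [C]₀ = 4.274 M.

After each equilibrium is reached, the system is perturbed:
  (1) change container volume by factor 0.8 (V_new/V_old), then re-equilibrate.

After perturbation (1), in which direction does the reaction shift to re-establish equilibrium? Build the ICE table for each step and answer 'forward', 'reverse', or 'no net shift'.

Direction: reverse

Q₀ = 5.877 vs Keq = 0.9712 ⇒ Q>K, reverse
Step 1:
                   G          C
  I            3.108      4.274
  C            1.123     -2.247
  E            4.231      2.027
  solve Keq expr → x = -1.123; check Q = 0.9712
Then change container volume by factor 0.8 (V_new/V_old).
Step 2:
                   G          C
  I            5.289      2.534
  C           0.1209    -0.2418
  E             5.41      2.292
  solve Keq expr → x = -0.1209; check Q = 0.9712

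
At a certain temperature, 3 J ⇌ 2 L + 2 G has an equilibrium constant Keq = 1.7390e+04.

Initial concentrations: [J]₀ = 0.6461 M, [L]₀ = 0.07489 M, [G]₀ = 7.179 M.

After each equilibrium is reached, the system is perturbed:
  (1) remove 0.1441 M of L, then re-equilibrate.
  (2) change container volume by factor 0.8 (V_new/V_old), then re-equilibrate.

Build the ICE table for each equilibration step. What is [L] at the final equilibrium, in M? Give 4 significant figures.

Q₀ = 1.072 vs Keq = 1.7390e+04 ⇒ Q<K, forward
Step 1:
                  J         L         G
  Initial    0.6461   0.07489     7.179
  Change    -0.5592    0.3728    0.3728
  Equil     0.08694    0.4477     7.552
  solve Keq expr → x = 0.1864; check Q = 1.7390e+04
Then remove 0.1441 M of L.
Step 2:
                  J         L         G
  Initial   0.08694    0.3036     7.552
  Change   -0.01801     0.012     0.012
  Equil     0.06894    0.3156     7.564
  solve Keq expr → x = 0.006002; check Q = 1.7390e+04
Then change container volume by factor 0.8 (V_new/V_old).
Step 3:
                  J         L         G
  Initial   0.08617    0.3945     9.455
  Change   0.005999    -0.004    -0.004
  Equil     0.09217    0.3905     9.451
  solve Keq expr → x = -0.002; check Q = 1.7390e+04

[L]_eq = 0.3905 M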